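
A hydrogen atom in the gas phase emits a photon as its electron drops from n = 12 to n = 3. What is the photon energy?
1.417260 eV

The energy levels are E_n = -13.6057 eV / n².

Energy at n = 12: E_12 = -13.6057 / 12² = -0.094484028 eV
Energy at n = 3: E_3 = -13.6057 / 3² = -1.511744444 eV

For emission (electron falling to lower state), the photon energy is:
E_photon = E_12 - E_3 = |-0.094484028 - (-1.511744444)|
E_photon = 1.417260 eV

This energy is carried away by the emitted photon.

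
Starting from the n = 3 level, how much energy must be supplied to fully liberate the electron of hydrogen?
1.51174 eV

The ionization energy is the energy needed to remove the electron completely (n → ∞).

For hydrogen, E_n = -13.6057 eV / n².

At n = 3: E_3 = -13.6057 / 3² = -1.51174444 eV
At n = ∞: E_∞ = 0 eV

Ionization energy = E_∞ - E_3 = 0 - (-1.51174444) = 1.51174444 eV
Ionization energy ≈ 1.51174 eV

This is also called the binding energy of the electron in state n = 3.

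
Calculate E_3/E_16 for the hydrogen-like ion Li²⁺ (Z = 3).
28.44

Using E_n = -13.6057 Z² / n² eV with Z = 3:

E_3 = -13.6057 × 3² / 3² = -122.4513 / 9 = -13.60570000 eV
E_16 = -13.6057 × 3² / 16² = -122.4513 / 256 = -0.47832539 eV

The ratio is:
E_3/E_16 = (-13.60570000) / (-0.47832539)
E_3/E_16 = (-122.4513/9) / (-122.4513/256)
E_3/E_16 = 256/9
E_3/E_16 = 28.44
(Note: the Z² factors cancel in the ratio.)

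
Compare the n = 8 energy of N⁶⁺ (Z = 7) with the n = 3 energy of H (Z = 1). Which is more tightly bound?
N⁶⁺ at n = 8 (E = -10.4169 eV)

Using E_n = -13.6057 Z² / n² eV:

N⁶⁺ (Z = 7) at n = 8:
E = -13.6057 × 7² / 8² = -13.6057 × 49 / 64 = -10.4168641 eV

H (Z = 1) at n = 3:
E = -13.6057 × 1² / 3² = -13.6057 × 1 / 9 = -1.5117444 eV

Since -10.4168641 eV < -1.5117444 eV,
N⁶⁺ at n = 8 is more tightly bound (requires more energy to ionize).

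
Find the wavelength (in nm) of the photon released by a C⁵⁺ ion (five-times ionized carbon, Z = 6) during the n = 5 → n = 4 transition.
112.5019 nm

First, find the transition energy using E_n = -13.6057 Z² / n² eV:
E_5 = -13.6057 × 6² / 5² = -19.5922080 eV
E_4 = -13.6057 × 6² / 4² = -30.6128250 eV

Photon energy: |ΔE| = |E_4 - E_5| = 11.0206170 eV

Convert to wavelength using E = hc/λ with hc = 1239.84 eV·nm:
λ = hc/E = 1239.84 eV·nm / 11.0206170 eV
λ = 112.5019 nm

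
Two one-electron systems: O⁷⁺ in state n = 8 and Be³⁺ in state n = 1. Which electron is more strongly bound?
Be³⁺ at n = 1 (E = -217.691200 eV)

Using E_n = -13.6057 Z² / n² eV:

O⁷⁺ (Z = 8) at n = 8:
E = -13.6057 × 8² / 8² = -13.6057 × 64 / 64 = -13.605700000 eV

Be³⁺ (Z = 4) at n = 1:
E = -13.6057 × 4² / 1² = -13.6057 × 16 / 1 = -217.691200000 eV

Since -217.691200000 eV < -13.605700000 eV,
Be³⁺ at n = 1 is more tightly bound (requires more energy to ionize).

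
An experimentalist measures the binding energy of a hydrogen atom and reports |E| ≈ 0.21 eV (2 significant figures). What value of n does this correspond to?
n = 8

The exact energy levels follow E_n = -13.6057 eV / n².

The measured value (-0.21 eV) is reported to only 2 significant figures, so we must test candidate n values and see which one matches to that precision.

Candidate energies:
  n = 6:  E = -13.6057/6² = -0.37794 eV
  n = 7:  E = -13.6057/7² = -0.27767 eV
  n = 8:  E = -13.6057/8² = -0.21259 eV  ← matches
  n = 9:  E = -13.6057/9² = -0.16797 eV
  n = 10:  E = -13.6057/10² = -0.13606 eV

Checking against the measurement of -0.21 eV (2 sig figs), only n = 8 agrees:
E_8 = -0.21259 eV, which rounds to -0.21 eV ✓

Therefore n = 8.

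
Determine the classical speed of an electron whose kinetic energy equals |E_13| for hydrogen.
1.68e+05 m/s (or 0.05613% of c)

The binding energy at n = 13 for hydrogen is:
E_13 = -13.6057/13² = -0.0805071 eV
|E_13| = 0.0805071 eV

Convert to Joules:
KE = 0.0805071 eV × (1.602177 × 10⁻¹⁹ J/eV) = 1.2899e-20 J

Using KE = ½mv²:
v = √(2·KE/m_e)
v = √(2 × 1.2899e-20 J / 9.10938 × 10⁻³¹ kg)
v = 1.68e+05 m/s

This is approximately 0.05613% the speed of light.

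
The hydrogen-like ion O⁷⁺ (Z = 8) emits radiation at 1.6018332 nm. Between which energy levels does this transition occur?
n = 3 → n = 1

First, find the photon energy from the wavelength (hc = 1239.84 eV·nm):
E = hc/λ = 1239.84 eV·nm / 1.6018332 nm = 774.01317 eV

The energy levels of O⁷⁺ satisfy E_n = -13.6057 × 8² / n² eV, so an emission n_i → n_f releases
ΔE = 13.6057 × 8² × (1/n_f² − 1/n_i²) eV.

Setting ΔE equal to the photon energy:
1/n_f² − 1/n_i² = 774.01317 / (13.6057 × 8²) = 0.88888891

Since 1/n_i² must be positive, we need 1/n_f² > 0.88888891, i.e. n_f ≤ 1. For each allowed n_f, solve n_i = (1/n_f² − 0.88888891)^(−1/2) and check whether it is a whole number:
  n_f = 1: 1/n_i² = 1.00000000 − 0.88888891 = 0.11111109 → n_i = 3.000  → integer, n_i = 3 ✓

Only n_f = 1 gives an integer upper level, n_i = 3.

The transition is from n = 3 to n = 1 (emission).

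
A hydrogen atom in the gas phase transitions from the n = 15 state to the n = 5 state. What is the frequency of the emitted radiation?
1.16972e+14 Hz

First, find the transition energy:
E_15 = -13.6057 / 15² = -0.060469778 eV
E_5 = -13.6057 / 5² = -0.544228000 eV
|ΔE| = |E_5 - E_15| = 0.483758222 eV

Convert to Joules: E = 0.483758222 eV × (1.602177 × 10⁻¹⁹ J/eV) = 7.7506630e-20 J

Using E = hf:
f = E/h = 7.7506630e-20 J / (6.62607 × 10⁻³⁴ J·s)
f = 1.16972e+14 Hz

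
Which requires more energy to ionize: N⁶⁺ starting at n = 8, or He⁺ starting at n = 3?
N⁶⁺ at n = 8 (E = -10.41686 eV)

Using E_n = -13.6057 Z² / n² eV:

N⁶⁺ (Z = 7) at n = 8:
E = -13.6057 × 7² / 8² = -13.6057 × 49 / 64 = -10.41686406 eV

He⁺ (Z = 2) at n = 3:
E = -13.6057 × 2² / 3² = -13.6057 × 4 / 9 = -6.04697778 eV

Since -10.41686406 eV < -6.04697778 eV,
N⁶⁺ at n = 8 is more tightly bound (requires more energy to ionize).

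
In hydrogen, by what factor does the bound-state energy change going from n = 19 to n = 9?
4.457

Using E_n = -13.6057 Z² / n² eV with Z = 1:

E_9 = -13.6057 / 9² = -13.6057 / 81 = -0.167971605 eV
E_19 = -13.6057 / 19² = -13.6057 / 361 = -0.037688920 eV

The ratio is:
E_9/E_19 = (-0.167971605) / (-0.037688920)
E_9/E_19 = (-13.6057/81) / (-13.6057/361)
E_9/E_19 = 361/81
E_9/E_19 = 4.457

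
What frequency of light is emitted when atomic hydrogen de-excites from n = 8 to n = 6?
3.998e+13 Hz

First, find the transition energy:
E_8 = -13.6057 / 8² = -0.2125891 eV
E_6 = -13.6057 / 6² = -0.3779361 eV
|ΔE| = |E_6 - E_8| = 0.1653470 eV

Convert to Joules: E = 0.1653470 eV × (1.602177 × 10⁻¹⁹ J/eV) = 2.64915e-20 J

Using E = hf:
f = E/h = 2.64915e-20 J / (6.62607 × 10⁻³⁴ J·s)
f = 3.998e+13 Hz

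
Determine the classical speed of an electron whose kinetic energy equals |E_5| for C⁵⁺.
2.625e+06 m/s (or 0.88% of c)

The binding energy at n = 5 for C⁵⁺ is:
E_5 = -13.6057 × 6²/5² = -19.59221 eV
|E_5| = 19.59221 eV

Convert to Joules:
KE = 19.59221 eV × (1.602177 × 10⁻¹⁹ J/eV) = 3.13902e-18 J

Using KE = ½mv²:
v = √(2·KE/m_e)
v = √(2 × 3.13902e-18 J / 9.10938 × 10⁻³¹ kg)
v = 2.625e+06 m/s

This is approximately 0.88% the speed of light.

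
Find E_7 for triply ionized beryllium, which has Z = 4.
-4.4427 eV

For hydrogen-like ions, the energy levels scale with Z²:
E_n = -13.6057 Z² / n² eV

For Be³⁺ (Z = 4) at n = 7:
E_7 = -13.6057 × 4² / 7²
E_7 = -13.6057 × 16 / 49
E_7 = -217.6912 / 49
E_7 = -4.4427 eV

The energy is 16 times more negative than hydrogen at the same n due to the stronger nuclear charge.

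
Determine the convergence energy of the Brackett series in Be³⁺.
13.60570 eV

The series limit corresponds to the transition from n = ∞ to n = 4.
This is the highest energy (shortest wavelength) transition in the Brackett series.

E_∞ = 0 eV
E_4 = -13.6057 × 4² / 4² = -13.60570 eV

Energy at series limit:
ΔE = E_∞ - E_4 = 0 - (-13.60570) = 13.60570 eV

This energy equals the ionization energy from the n = 4 state of Be³⁺.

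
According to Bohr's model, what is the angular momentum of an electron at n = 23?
2.4255e-33 J·s (or 23ℏ)

In the Bohr model, angular momentum is quantized:
L = nℏ

where ℏ = h/(2π) = 1.054572e-34 J·s

For n = 23:
L = 23 × 1.054572e-34 J·s
L = 2.4255e-33 J·s

This can also be written as L = 23ℏ.
The angular momentum is an integer multiple of the reduced Planck constant.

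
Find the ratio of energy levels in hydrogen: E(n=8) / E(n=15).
3.515625

Using E_n = -13.6057 Z² / n² eV with Z = 1:

E_8 = -13.6057 / 8² = -13.6057 / 64 = -0.2125890625 eV
E_15 = -13.6057 / 15² = -13.6057 / 225 = -0.0604697778 eV

The ratio is:
E_8/E_15 = (-0.2125890625) / (-0.0604697778)
E_8/E_15 = (-13.6057/64) / (-13.6057/225)
E_8/E_15 = 225/64
E_8/E_15 = 3.515625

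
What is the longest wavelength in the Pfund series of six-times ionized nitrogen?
152.15930 nm

The longest wavelength corresponds to the smallest energy transition in the series.
The Pfund series has all transitions ending at n_f = 5.

For N⁶⁺ (Z = 7), the first line (α-line) is the jump from n = 6 to n = 5:
E_6 = -13.6057 × 7² / 6² = -18.518869444 eV
E_5 = -13.6057 × 7² / 5² = -26.667172000 eV
ΔE = E_6 - E_5 = 8.148302556 eV

λ = hc/E = 1239.84 eV·nm / 8.148302556 eV
λ = 152.15930 nm

This is the α-line of the Pfund series in N⁶⁺.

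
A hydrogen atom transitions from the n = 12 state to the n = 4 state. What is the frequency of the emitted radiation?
1.82769e+14 Hz

First, find the transition energy:
E_12 = -13.6057 / 12² = -0.094484028 eV
E_4 = -13.6057 / 4² = -0.850356250 eV
|ΔE| = |E_4 - E_12| = 0.755872222 eV

Convert to Joules: E = 0.755872222 eV × (1.602177 × 10⁻¹⁹ J/eV) = 1.2110411e-19 J

Using E = hf:
f = E/h = 1.2110411e-19 J / (6.62607 × 10⁻³⁴ J·s)
f = 1.82769e+14 Hz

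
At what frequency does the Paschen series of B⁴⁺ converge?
9.14e+15 Hz

The series limit corresponds to the transition from n = ∞ to n = 3.
This is the highest energy (shortest wavelength) transition in the Paschen series.

E_∞ = 0 eV
E_3 = -13.6057 × 5² / 3² = -37.7936111 eV

Energy at series limit:
ΔE = E_∞ - E_3 = 0 - (-37.7936111) = 37.7936111 eV
E = 37.7936111 eV × (1.602177 × 10⁻¹⁹ J/eV) = 6.0552e-18 J
f = E/h = 6.0552e-18 J / (6.62607 × 10⁻³⁴ J·s) = 9.14e+15 Hz

This energy equals the ionization energy from the n = 3 state of B⁴⁺.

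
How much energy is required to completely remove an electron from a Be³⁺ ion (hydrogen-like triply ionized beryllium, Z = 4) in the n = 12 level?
1.5117 eV

The ionization energy is the energy needed to remove the electron completely (n → ∞).

For a hydrogen-like ion with Z = 4, E_n = -13.6057 Z² / n² eV.

At n = 12: E_12 = -13.6057 × 4² / 12² = -1.5117444 eV
At n = ∞: E_∞ = 0 eV

Ionization energy = E_∞ - E_12 = 0 - (-1.5117444) = 1.5117444 eV
Ionization energy ≈ 1.5117 eV

This is also called the binding energy of the electron in state n = 12.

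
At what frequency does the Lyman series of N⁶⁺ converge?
1.61202e+17 Hz

The series limit corresponds to the transition from n = ∞ to n = 1.
This is the highest energy (shortest wavelength) transition in the Lyman series.

E_∞ = 0 eV
E_1 = -13.6057 × 7² / 1² = -666.67930000 eV

Energy at series limit:
ΔE = E_∞ - E_1 = 0 - (-666.67930000) = 666.67930000 eV
E = 666.67930000 eV × (1.602177 × 10⁻¹⁹ J/eV) = 1.0681382e-16 J
f = E/h = 1.0681382e-16 J / (6.62607 × 10⁻³⁴ J·s) = 1.61202e+17 Hz

This energy equals the ionization energy from the n = 1 state of N⁶⁺.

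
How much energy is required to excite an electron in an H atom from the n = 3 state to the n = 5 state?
0.9675 eV

The energy levels of a hydrogen-like atom are E_n = -13.6057 eV / n².

Energy at n = 3: E_3 = -13.6057 / 3² = -1.5117444 eV
Energy at n = 5: E_5 = -13.6057 / 5² = -0.5442280 eV

The excitation energy is the difference:
ΔE = E_5 - E_3
ΔE = -0.5442280 - (-1.5117444)
ΔE = 0.9675 eV

Since this is positive, energy must be absorbed (photon absorption).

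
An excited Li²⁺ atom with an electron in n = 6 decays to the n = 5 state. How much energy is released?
1.50 eV

The energy levels are E_n = -13.6057 Z² eV / n².

Energy at n = 6: E_6 = -13.6057 × 3² / 6² = -3.40143 eV
Energy at n = 5: E_5 = -13.6057 × 3² / 5² = -4.89805 eV

For emission (electron falling to lower state), the photon energy is:
E_photon = E_6 - E_5 = |-3.40143 - (-4.89805)|
E_photon = 1.50 eV

This energy is carried away by the emitted photon.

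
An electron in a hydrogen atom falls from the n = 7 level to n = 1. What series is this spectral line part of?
Lyman series

The spectral series in hydrogen are named based on the final (lower) energy level:
- Lyman series: n_final = 1 (ultraviolet)
- Balmer series: n_final = 2 (visible/near-UV)
- Paschen series: n_final = 3 (infrared)
- Brackett series: n_final = 4 (infrared)
- Pfund series: n_final = 5 (far infrared)

Since this transition ends at n = 1, it belongs to the Lyman series.

For reference, this 7 → 1 line has photon energy
ΔE = 13.6057 eV × (1/1² - 1/7²) = 13.3280327 eV,
corresponding to wavelength λ = hc/ΔE = 1239.84 eV·nm / 13.3280327 eV = 93.02498 nm in the ultraviolet region.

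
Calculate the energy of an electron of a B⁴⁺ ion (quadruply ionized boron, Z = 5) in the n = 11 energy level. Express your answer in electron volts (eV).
-2.81110 eV

The energy levels of a hydrogen-like atom are given by:
E_n = -13.6057 Z² / n² eV  (with Z = 5 for B⁴⁺)

For n = 11:
E_11 = -13.6057 × 5² / 11²
E_11 = -13.6057 × 25 / 121
E_11 = -2.81110 eV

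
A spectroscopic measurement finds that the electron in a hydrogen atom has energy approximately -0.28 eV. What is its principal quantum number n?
n = 7

The exact energy levels follow E_n = -13.6057 eV / n².

The measured value (-0.28 eV) is reported to only 2 significant figures, so we must test candidate n values and see which one matches to that precision.

Candidate energies:
  n = 5:  E = -13.6057/5² = -0.544228 eV
  n = 6:  E = -13.6057/6² = -0.377936 eV
  n = 7:  E = -13.6057/7² = -0.277667 eV  ← matches
  n = 8:  E = -13.6057/8² = -0.212589 eV
  n = 9:  E = -13.6057/9² = -0.167972 eV

Checking against the measurement of -0.28 eV (2 sig figs), only n = 7 agrees:
E_7 = -0.277667 eV, which rounds to -0.28 eV ✓

Therefore n = 7.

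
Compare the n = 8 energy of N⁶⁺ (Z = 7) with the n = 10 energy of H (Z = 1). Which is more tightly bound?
N⁶⁺ at n = 8 (E = -10.416864 eV)

Using E_n = -13.6057 Z² / n² eV:

N⁶⁺ (Z = 7) at n = 8:
E = -13.6057 × 7² / 8² = -13.6057 × 49 / 64 = -10.416864063 eV

H (Z = 1) at n = 10:
E = -13.6057 × 1² / 10² = -13.6057 × 1 / 100 = -0.136057000 eV

Since -10.416864063 eV < -0.136057000 eV,
N⁶⁺ at n = 8 is more tightly bound (requires more energy to ionize).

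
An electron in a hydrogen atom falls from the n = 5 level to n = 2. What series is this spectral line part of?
Balmer series

The spectral series in hydrogen are named based on the final (lower) energy level:
- Lyman series: n_final = 1 (ultraviolet)
- Balmer series: n_final = 2 (visible/near-UV)
- Paschen series: n_final = 3 (infrared)
- Brackett series: n_final = 4 (infrared)
- Pfund series: n_final = 5 (far infrared)

Since this transition ends at n = 2, it belongs to the Balmer series.

For reference, this 5 → 2 line has photon energy
ΔE = 13.6057 eV × (1/2² - 1/5²) = 2.857197 eV,
corresponding to wavelength λ = hc/ΔE = 1239.84 eV·nm / 2.857197 eV = 433.94 nm in the visible/near-UV region.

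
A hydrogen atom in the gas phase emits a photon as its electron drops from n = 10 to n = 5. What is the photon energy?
0.408 eV

The energy levels are E_n = -13.6057 eV / n².

Energy at n = 10: E_10 = -13.6057 / 10² = -0.136057 eV
Energy at n = 5: E_5 = -13.6057 / 5² = -0.544228 eV

For emission (electron falling to lower state), the photon energy is:
E_photon = E_10 - E_5 = |-0.136057 - (-0.544228)|
E_photon = 0.408 eV

This energy is carried away by the emitted photon.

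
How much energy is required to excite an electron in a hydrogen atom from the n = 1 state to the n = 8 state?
13.393111 eV

The energy levels of a hydrogen-like atom are E_n = -13.6057 eV / n².

Energy at n = 1: E_1 = -13.6057 / 1² = -13.605700000 eV
Energy at n = 8: E_8 = -13.6057 / 8² = -0.212589063 eV

The excitation energy is the difference:
ΔE = E_8 - E_1
ΔE = -0.212589063 - (-13.605700000)
ΔE = 13.393111 eV

Since this is positive, energy must be absorbed (photon absorption).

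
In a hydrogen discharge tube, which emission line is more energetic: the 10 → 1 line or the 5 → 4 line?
10 → 1

Calculate the energy for each transition:

Transition 10 → 1:
ΔE₁ = |E_1 - E_10| = |-13.6057/1² - (-13.6057/10²)|
ΔE₁ = |-13.6057000000 - (-0.1360570000)| = 13.4696430 eV

Transition 5 → 4:
ΔE₂ = |E_4 - E_5| = |-13.6057/4² - (-13.6057/5²)|
ΔE₂ = |-0.8503562500 - (-0.5442280000)| = 0.3061283 eV

Since 13.4696430 eV > 0.3061283 eV, the transition 10 → 1 emits the more energetic photon.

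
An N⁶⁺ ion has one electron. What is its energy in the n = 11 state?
-5.510 eV

For hydrogen-like ions, the energy levels scale with Z²:
E_n = -13.6057 Z² / n² eV

For N⁶⁺ (Z = 7) at n = 11:
E_11 = -13.6057 × 7² / 11²
E_11 = -13.6057 × 49 / 121
E_11 = -666.6793 / 121
E_11 = -5.510 eV

The energy is 49 times more negative than hydrogen at the same n due to the stronger nuclear charge.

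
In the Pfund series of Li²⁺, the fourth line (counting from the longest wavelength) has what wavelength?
366.13 nm

The lines of a series are numbered from the longest wavelength (smallest ΔE) outward; the fourth line is the transition from n = n_f + 4 to n_f.
The Pfund series has all transitions ending at n_f = 5.

For Li²⁺ (Z = 3), the fourth line (δ-line) is the jump from n = 9 to n = 5:
E_9 = -13.6057 × 3² / 9² = -1.511744 eV
E_5 = -13.6057 × 3² / 5² = -4.898052 eV
ΔE = E_9 - E_5 = 3.386308 eV

λ = hc/E = 1239.84 eV·nm / 3.386308 eV
λ = 366.13 nm

This is the δ-line of the Pfund series in Li²⁺.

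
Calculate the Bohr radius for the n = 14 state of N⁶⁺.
1.4817 nm (or 14.8170 Å)

The Bohr radius formula is:
r_n = n² a₀ / Z

where a₀ = 0.0529177 nm is the Bohr radius.

For N⁶⁺ (Z = 7) at n = 14:
r_14 = 14² × 0.0529177 nm / 7
r_14 = 196 × 0.0529177 nm / 7
r_14 = 10.37187 nm / 7
r_14 = 1.4817 nm

The electron orbits at approximately 1.4817 nm from the nucleus.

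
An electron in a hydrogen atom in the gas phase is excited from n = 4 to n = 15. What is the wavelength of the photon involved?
1569.64329 nm

First, find the transition energy using E_n = -13.6057 / n² eV:
E_4 = -13.6057 / 4² = -0.85035625000 eV
E_15 = -13.6057 / 15² = -0.06046977778 eV

Photon energy: |ΔE| = |E_15 - E_4| = 0.78988647222 eV

Convert to wavelength using E = hc/λ with hc = 1239.84 eV·nm:
λ = hc/E = 1239.84 eV·nm / 0.78988647222 eV
λ = 1569.64329 nm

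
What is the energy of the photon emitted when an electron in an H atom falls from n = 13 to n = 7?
0.19716 eV

The energy levels are E_n = -13.6057 eV / n².

Energy at n = 13: E_13 = -13.6057 / 13² = -0.08050710 eV
Energy at n = 7: E_7 = -13.6057 / 7² = -0.27766735 eV

For emission (electron falling to lower state), the photon energy is:
E_photon = E_13 - E_7 = |-0.08050710 - (-0.27766735)|
E_photon = 0.19716 eV

This energy is carried away by the emitted photon.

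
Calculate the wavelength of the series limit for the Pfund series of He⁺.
569.54 nm

The series limit corresponds to the transition from n = ∞ to n = 5.
This is the highest energy (shortest wavelength) transition in the Pfund series.

E_∞ = 0 eV
E_5 = -13.6057 × 2² / 5² = -2.176912 eV

Energy at series limit:
ΔE = E_∞ - E_5 = 0 - (-2.176912) = 2.176912 eV
λ = hc/E = 1239.84 eV·nm / 2.176912 eV = 569.54 nm

This energy equals the ionization energy from the n = 5 state of He⁺.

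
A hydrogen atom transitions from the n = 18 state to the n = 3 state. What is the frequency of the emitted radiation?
3.554e+14 Hz

First, find the transition energy:
E_18 = -13.6057 / 18² = -0.041993 eV
E_3 = -13.6057 / 3² = -1.511744 eV
|ΔE| = |E_3 - E_18| = 1.469751 eV

Convert to Joules: E = 1.469751 eV × (1.602177 × 10⁻¹⁹ J/eV) = 2.35480e-19 J

Using E = hf:
f = E/h = 2.35480e-19 J / (6.62607 × 10⁻³⁴ J·s)
f = 3.554e+14 Hz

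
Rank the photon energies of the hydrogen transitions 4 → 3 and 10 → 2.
10 → 2

Calculate the energy for each transition:

Transition 4 → 3:
ΔE₁ = |E_3 - E_4| = |-13.6057/3² - (-13.6057/4²)|
ΔE₁ = |-1.5117444444 - (-0.8503562500)| = 0.6613882 eV

Transition 10 → 2:
ΔE₂ = |E_2 - E_10| = |-13.6057/2² - (-13.6057/10²)|
ΔE₂ = |-3.4014250000 - (-0.1360570000)| = 3.2653680 eV

Since 3.2653680 eV > 0.6613882 eV, the transition 10 → 2 emits the more energetic photon.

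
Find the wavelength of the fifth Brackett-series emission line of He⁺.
454.2306 nm

The lines of a series are numbered from the longest wavelength (smallest ΔE) outward; the fifth line is the transition from n = n_f + 5 to n_f.
The Brackett series has all transitions ending at n_f = 4.

For He⁺ (Z = 2), the fifth line (ε-line) is the jump from n = 9 to n = 4:
E_9 = -13.6057 × 2² / 9² = -0.67188642 eV
E_4 = -13.6057 × 2² / 4² = -3.40142500 eV
ΔE = E_9 - E_4 = 2.72953858 eV

λ = hc/E = 1239.84 eV·nm / 2.72953858 eV
λ = 454.2306 nm

This is the ε-line of the Brackett series in He⁺.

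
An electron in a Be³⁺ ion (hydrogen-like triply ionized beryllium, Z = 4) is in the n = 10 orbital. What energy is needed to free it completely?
2.176912 eV

The ionization energy is the energy needed to remove the electron completely (n → ∞).

For a hydrogen-like ion with Z = 4, E_n = -13.6057 Z² / n² eV.

At n = 10: E_10 = -13.6057 × 4² / 10² = -2.176912000 eV
At n = ∞: E_∞ = 0 eV

Ionization energy = E_∞ - E_10 = 0 - (-2.176912000) = 2.176912000 eV
Ionization energy ≈ 2.176912 eV

This is also called the binding energy of the electron in state n = 10.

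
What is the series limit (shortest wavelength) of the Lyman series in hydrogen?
91.12651 nm

The series limit corresponds to the transition from n = ∞ to n = 1.
This is the highest energy (shortest wavelength) transition in the Lyman series.

E_∞ = 0 eV
E_1 = -13.6057 / 1² = -13.6057000 eV

Energy at series limit:
ΔE = E_∞ - E_1 = 0 - (-13.6057000) = 13.6057000 eV
λ = hc/E = 1239.84 eV·nm / 13.6057000 eV = 91.12651 nm

This energy equals the ionization energy from the n = 1 state of hydrogen.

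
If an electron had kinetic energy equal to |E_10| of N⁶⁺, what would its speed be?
1.531e+06 m/s (or 0.51082% of c)

The binding energy at n = 10 for N⁶⁺ is:
E_10 = -13.6057 × 7²/10² = -6.6667930 eV
|E_10| = 6.6667930 eV

Convert to Joules:
KE = 6.6667930 eV × (1.602177 × 10⁻¹⁹ J/eV) = 1.06814e-18 J

Using KE = ½mv²:
v = √(2·KE/m_e)
v = √(2 × 1.06814e-18 J / 9.10938 × 10⁻³¹ kg)
v = 1.531e+06 m/s

This is approximately 0.51082% the speed of light.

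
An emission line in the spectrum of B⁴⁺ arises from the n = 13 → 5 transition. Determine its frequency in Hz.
2.8032e+15 Hz

First, find the transition energy:
E_13 = -13.6057 × 5² / 13² = -2.0126775 eV
E_5 = -13.6057 × 5² / 5² = -13.6057000 eV
|ΔE| = |E_5 - E_13| = 11.5930225 eV

Convert to Joules: E = 11.5930225 eV × (1.602177 × 10⁻¹⁹ J/eV) = 1.857407e-18 J

Using E = hf:
f = E/h = 1.857407e-18 J / (6.62607 × 10⁻³⁴ J·s)
f = 2.8032e+15 Hz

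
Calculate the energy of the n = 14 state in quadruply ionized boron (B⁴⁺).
-1.74 eV

For hydrogen-like ions, the energy levels scale with Z²:
E_n = -13.6057 Z² / n² eV

For B⁴⁺ (Z = 5) at n = 14:
E_14 = -13.6057 × 5² / 14²
E_14 = -13.6057 × 25 / 196
E_14 = -340.1425 / 196
E_14 = -1.74 eV

The energy is 25 times more negative than hydrogen at the same n due to the stronger nuclear charge.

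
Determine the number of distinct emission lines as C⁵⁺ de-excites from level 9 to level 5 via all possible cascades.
10

The electron can occupy levels n = 5, 6, ..., 9 during de-excitation — that is m = 9 - 5 + 1 = 5 distinct levels.

The number of distinct spectral lines equals the number of ways to choose 2 of these m levels (each pair gives one possible emission transition):

Number of lines = m(m-1)/2 = 5×4/2 = 10

These correspond to all possible transitions between the 5 levels:
9 → 8, 9 → 7, 9 → 6, 9 → 5, 8 → 7, 8 → 6, 8 → 5, 7 → 6...

Each transition produces a photon with a unique energy (and thus wavelength). This count does not depend on Z.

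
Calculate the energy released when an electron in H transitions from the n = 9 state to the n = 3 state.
1.343773 eV

The energy levels are E_n = -13.6057 eV / n².

Energy at n = 9: E_9 = -13.6057 / 9² = -0.167971605 eV
Energy at n = 3: E_3 = -13.6057 / 3² = -1.511744444 eV

For emission (electron falling to lower state), the photon energy is:
E_photon = E_9 - E_3 = |-0.167971605 - (-1.511744444)|
E_photon = 1.343773 eV

This energy is carried away by the emitted photon.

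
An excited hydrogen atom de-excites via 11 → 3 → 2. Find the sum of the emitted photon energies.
3.2890 eV

The energy levels of hydrogen are E_n = -13.6057 / n² eV.

First transition (11 → 3):
ΔE₁ = |E_3 - E_11|
ΔE₁ = |-1.5117444444 - (-0.1124438017)| = 1.3993006 eV

Second transition (3 → 2):
ΔE₂ = |E_2 - E_3|
ΔE₂ = |-3.4014250000 - (-1.5117444444)| = 1.8896806 eV

Total energy released:
E_total = ΔE₁ + ΔE₂ = 1.3993006 + 1.8896806 = 3.2890 eV

Note: This equals the direct transition 11 → 2: 3.2890 eV ✓
Energy is conserved regardless of the path taken.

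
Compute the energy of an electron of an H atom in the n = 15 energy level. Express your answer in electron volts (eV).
-0.060470 eV

The energy levels of a hydrogen-like atom are given by:
E_n = -13.6057 eV / n²

For n = 15:
E_15 = -13.6057 eV / 15²
E_15 = -13.6057 eV / 225
E_15 = -0.060470 eV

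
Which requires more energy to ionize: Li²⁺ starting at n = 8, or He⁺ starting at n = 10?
Li²⁺ at n = 8 (E = -1.913302 eV)

Using E_n = -13.6057 Z² / n² eV:

Li²⁺ (Z = 3) at n = 8:
E = -13.6057 × 3² / 8² = -13.6057 × 9 / 64 = -1.913301563 eV

He⁺ (Z = 2) at n = 10:
E = -13.6057 × 2² / 10² = -13.6057 × 4 / 100 = -0.544228000 eV

Since -1.913301563 eV < -0.544228000 eV,
Li²⁺ at n = 8 is more tightly bound (requires more energy to ionize).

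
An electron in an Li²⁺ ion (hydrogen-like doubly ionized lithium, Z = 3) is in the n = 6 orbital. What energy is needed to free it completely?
3.401425 eV

The ionization energy is the energy needed to remove the electron completely (n → ∞).

For a hydrogen-like ion with Z = 3, E_n = -13.6057 Z² / n² eV.

At n = 6: E_6 = -13.6057 × 3² / 6² = -3.401425000 eV
At n = ∞: E_∞ = 0 eV

Ionization energy = E_∞ - E_6 = 0 - (-3.401425000) = 3.401425000 eV
Ionization energy ≈ 3.401425 eV

This is also called the binding energy of the electron in state n = 6.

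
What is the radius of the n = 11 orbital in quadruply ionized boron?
1.28061 nm (or 12.80609 Å)

The Bohr radius formula is:
r_n = n² a₀ / Z

where a₀ = 0.05291772 nm is the Bohr radius.

For B⁴⁺ (Z = 5) at n = 11:
r_11 = 11² × 0.05291772 nm / 5
r_11 = 121 × 0.05291772 nm / 5
r_11 = 6.403044 nm / 5
r_11 = 1.28061 nm

The electron orbits at approximately 1.28061 nm from the nucleus.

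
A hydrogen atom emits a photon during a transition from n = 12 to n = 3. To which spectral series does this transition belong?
Paschen series

The spectral series in hydrogen are named based on the final (lower) energy level:
- Lyman series: n_final = 1 (ultraviolet)
- Balmer series: n_final = 2 (visible/near-UV)
- Paschen series: n_final = 3 (infrared)
- Brackett series: n_final = 4 (infrared)
- Pfund series: n_final = 5 (far infrared)

Since this transition ends at n = 3, it belongs to the Paschen series.

For reference, this 12 → 3 line has photon energy
ΔE = 13.6057 eV × (1/3² - 1/12²) = 1.41726042 eV,
corresponding to wavelength λ = hc/ΔE = 1239.84 eV·nm / 1.41726042 eV = 874.8145 nm in the infrared region.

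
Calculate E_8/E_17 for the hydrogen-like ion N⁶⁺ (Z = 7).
4.515625

Using E_n = -13.6057 Z² / n² eV with Z = 7:

E_8 = -13.6057 × 7² / 8² = -666.6793 / 64 = -10.4168640625 eV
E_17 = -13.6057 × 7² / 17² = -666.6793 / 289 = -2.3068487889 eV

The ratio is:
E_8/E_17 = (-10.4168640625) / (-2.3068487889)
E_8/E_17 = (-666.6793/64) / (-666.6793/289)
E_8/E_17 = 289/64
E_8/E_17 = 4.515625
(Note: the Z² factors cancel in the ratio.)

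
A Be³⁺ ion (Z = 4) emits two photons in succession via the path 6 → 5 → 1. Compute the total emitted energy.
211.64 eV

The energy levels of Be³⁺ are E_n = -13.6057 × 4² / n² eV.

First transition (6 → 5):
ΔE₁ = |E_5 - E_6|
ΔE₁ = |-8.70764800 - (-6.04697778)| = 2.66067 eV

Second transition (5 → 1):
ΔE₂ = |E_1 - E_5|
ΔE₂ = |-217.69120000 - (-8.70764800)| = 208.98355 eV

Total energy released:
E_total = ΔE₁ + ΔE₂ = 2.66067 + 208.98355 = 211.64 eV

Note: This equals the direct transition 6 → 1: 211.64 eV ✓
Energy is conserved regardless of the path taken.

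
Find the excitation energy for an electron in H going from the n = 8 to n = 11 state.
0.10 eV

The energy levels of a hydrogen-like atom are E_n = -13.6057 eV / n².

Energy at n = 8: E_8 = -13.6057 / 8² = -0.21259 eV
Energy at n = 11: E_11 = -13.6057 / 11² = -0.11244 eV

The excitation energy is the difference:
ΔE = E_11 - E_8
ΔE = -0.11244 - (-0.21259)
ΔE = 0.10 eV

Since this is positive, energy must be absorbed (photon absorption).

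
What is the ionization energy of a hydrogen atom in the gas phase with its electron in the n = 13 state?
0.080507 eV

The ionization energy is the energy needed to remove the electron completely (n → ∞).

For hydrogen, E_n = -13.6057 eV / n².

At n = 13: E_13 = -13.6057 / 13² = -0.080507101 eV
At n = ∞: E_∞ = 0 eV

Ionization energy = E_∞ - E_13 = 0 - (-0.080507101) = 0.080507101 eV
Ionization energy ≈ 0.080507 eV

This is also called the binding energy of the electron in state n = 13.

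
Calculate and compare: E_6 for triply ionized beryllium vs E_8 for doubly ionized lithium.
Be³⁺ at n = 6 (E = -6.046978 eV)

Using E_n = -13.6057 Z² / n² eV:

Be³⁺ (Z = 4) at n = 6:
E = -13.6057 × 4² / 6² = -13.6057 × 16 / 36 = -6.046977778 eV

Li²⁺ (Z = 3) at n = 8:
E = -13.6057 × 3² / 8² = -13.6057 × 9 / 64 = -1.913301563 eV

Since -6.046977778 eV < -1.913301563 eV,
Be³⁺ at n = 6 is more tightly bound (requires more energy to ionize).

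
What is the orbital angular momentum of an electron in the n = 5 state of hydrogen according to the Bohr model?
5.27286e-34 J·s (or 5ℏ)

In the Bohr model, angular momentum is quantized:
L = nℏ

where ℏ = h/(2π) = 1.0545718e-34 J·s

For n = 5:
L = 5 × 1.0545718e-34 J·s
L = 5.27286e-34 J·s

This can also be written as L = 5ℏ.
The angular momentum is an integer multiple of the reduced Planck constant.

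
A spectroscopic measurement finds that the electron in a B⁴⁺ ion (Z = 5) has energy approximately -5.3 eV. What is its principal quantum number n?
n = 8

The exact energy levels follow E_n = -13.6057 Z² / n² eV with Z = 5.

The measured value (-5.3 eV) is reported to only 2 significant figures, so we must test candidate n values and see which one matches to that precision.

Candidate energies:
  n = 6:  E = -13.6057 × 5² / 6² = -9.44840 eV
  n = 7:  E = -13.6057 × 5² / 7² = -6.94168 eV
  n = 8:  E = -13.6057 × 5² / 8² = -5.31473 eV  ← matches
  n = 9:  E = -13.6057 × 5² / 9² = -4.19929 eV
  n = 10:  E = -13.6057 × 5² / 10² = -3.40143 eV

Checking against the measurement of -5.3 eV (2 sig figs), only n = 8 agrees:
E_8 = -5.31473 eV, which rounds to -5.3 eV ✓

Therefore n = 8.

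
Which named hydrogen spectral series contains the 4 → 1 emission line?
Lyman series

The spectral series in hydrogen are named based on the final (lower) energy level:
- Lyman series: n_final = 1 (ultraviolet)
- Balmer series: n_final = 2 (visible/near-UV)
- Paschen series: n_final = 3 (infrared)
- Brackett series: n_final = 4 (infrared)
- Pfund series: n_final = 5 (far infrared)

Since this transition ends at n = 1, it belongs to the Lyman series.

For reference, this 4 → 1 line has photon energy
ΔE = 13.6057 eV × (1/1² - 1/4²) = 12.75534 eV,
corresponding to wavelength λ = hc/ΔE = 1239.84 eV·nm / 12.75534 eV = 97.202 nm in the ultraviolet region.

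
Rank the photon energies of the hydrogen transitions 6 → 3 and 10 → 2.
10 → 2

Calculate the energy for each transition:

Transition 6 → 3:
ΔE₁ = |E_3 - E_6| = |-13.6057/3² - (-13.6057/6²)|
ΔE₁ = |-1.5117444444 - (-0.3779361111)| = 1.1338083 eV

Transition 10 → 2:
ΔE₂ = |E_2 - E_10| = |-13.6057/2² - (-13.6057/10²)|
ΔE₂ = |-3.4014250000 - (-0.1360570000)| = 3.2653680 eV

Since 3.2653680 eV > 1.1338083 eV, the transition 10 → 2 emits the more energetic photon.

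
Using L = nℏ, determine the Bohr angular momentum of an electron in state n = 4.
4.218e-34 J·s (or 4ℏ)

In the Bohr model, angular momentum is quantized:
L = nℏ

where ℏ = h/(2π) = 1.05457e-34 J·s

For n = 4:
L = 4 × 1.05457e-34 J·s
L = 4.218e-34 J·s

This can also be written as L = 4ℏ.
The angular momentum is an integer multiple of the reduced Planck constant.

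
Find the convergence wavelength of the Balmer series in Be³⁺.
22.782 nm

The series limit corresponds to the transition from n = ∞ to n = 2.
This is the highest energy (shortest wavelength) transition in the Balmer series.

E_∞ = 0 eV
E_2 = -13.6057 × 4² / 2² = -54.42280 eV

Energy at series limit:
ΔE = E_∞ - E_2 = 0 - (-54.42280) = 54.42280 eV
λ = hc/E = 1239.84 eV·nm / 54.42280 eV = 22.782 nm

This energy equals the ionization energy from the n = 2 state of Be³⁺.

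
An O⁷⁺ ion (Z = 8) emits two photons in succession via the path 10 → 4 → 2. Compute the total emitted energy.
208.983552 eV

The energy levels of O⁷⁺ are E_n = -13.6057 × 8² / n² eV.

First transition (10 → 4):
ΔE₁ = |E_4 - E_10|
ΔE₁ = |-54.422800000000 - (-8.707648000000)| = 45.715152000 eV

Second transition (4 → 2):
ΔE₂ = |E_2 - E_4|
ΔE₂ = |-217.691200000000 - (-54.422800000000)| = 163.268400000 eV

Total energy released:
E_total = ΔE₁ + ΔE₂ = 45.715152000 + 163.268400000 = 208.983552 eV

Note: This equals the direct transition 10 → 2: 208.983552 eV ✓
Energy is conserved regardless of the path taken.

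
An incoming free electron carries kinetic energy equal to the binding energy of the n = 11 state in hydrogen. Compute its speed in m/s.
1.9888e+05 m/s (or 0.06634% of c)

The binding energy at n = 11 for hydrogen is:
E_11 = -13.6057/11² = -0.11244380 eV
|E_11| = 0.11244380 eV

Convert to Joules:
KE = 0.11244380 eV × (1.602177 × 10⁻¹⁹ J/eV) = 1.801549e-20 J

Using KE = ½mv²:
v = √(2·KE/m_e)
v = √(2 × 1.801549e-20 J / 9.10938 × 10⁻³¹ kg)
v = 1.9888e+05 m/s

This is approximately 0.06634% the speed of light.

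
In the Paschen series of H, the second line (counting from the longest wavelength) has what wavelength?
1281.4666 nm

The lines of a series are numbered from the longest wavelength (smallest ΔE) outward; the second line is the transition from n = n_f + 2 to n_f.
The Paschen series has all transitions ending at n_f = 3.

For H, the second line (β-line) is the jump from n = 5 to n = 3:
E_5 = -13.6057 / 5² = -0.5442280000 eV
E_3 = -13.6057 / 3² = -1.5117444444 eV
ΔE = E_5 - E_3 = 0.9675164444 eV

λ = hc/E = 1239.84 eV·nm / 0.9675164444 eV
λ = 1281.4666 nm

This is the β-line of the Paschen series in H.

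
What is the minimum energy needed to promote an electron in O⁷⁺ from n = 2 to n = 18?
215.0037 eV

The energy levels of a hydrogen-like atom are E_n = -13.6057 Z² eV / n².

Energy at n = 2: E_2 = -13.6057 × 8² / 2² = -217.6912000 eV
Energy at n = 18: E_18 = -13.6057 × 8² / 18² = -2.6875457 eV

The excitation energy is the difference:
ΔE = E_18 - E_2
ΔE = -2.6875457 - (-217.6912000)
ΔE = 215.0037 eV

Since this is positive, energy must be absorbed (photon absorption).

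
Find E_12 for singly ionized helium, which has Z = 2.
-0.377936 eV

For hydrogen-like ions, the energy levels scale with Z²:
E_n = -13.6057 Z² / n² eV

For He⁺ (Z = 2) at n = 12:
E_12 = -13.6057 × 2² / 12²
E_12 = -13.6057 × 4 / 144
E_12 = -54.4228 / 144
E_12 = -0.377936 eV

The energy is 4 times more negative than hydrogen at the same n due to the stronger nuclear charge.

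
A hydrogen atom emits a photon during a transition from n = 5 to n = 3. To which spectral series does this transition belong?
Paschen series

The spectral series in hydrogen are named based on the final (lower) energy level:
- Lyman series: n_final = 1 (ultraviolet)
- Balmer series: n_final = 2 (visible/near-UV)
- Paschen series: n_final = 3 (infrared)
- Brackett series: n_final = 4 (infrared)
- Pfund series: n_final = 5 (far infrared)

Since this transition ends at n = 3, it belongs to the Paschen series.

For reference, this 5 → 3 line has photon energy
ΔE = 13.6057 eV × (1/3² - 1/5²) = 0.96751644 eV,
corresponding to wavelength λ = hc/ΔE = 1239.84 eV·nm / 0.96751644 eV = 1281.47 nm in the infrared region.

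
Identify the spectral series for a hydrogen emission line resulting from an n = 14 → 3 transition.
Paschen series

The spectral series in hydrogen are named based on the final (lower) energy level:
- Lyman series: n_final = 1 (ultraviolet)
- Balmer series: n_final = 2 (visible/near-UV)
- Paschen series: n_final = 3 (infrared)
- Brackett series: n_final = 4 (infrared)
- Pfund series: n_final = 5 (far infrared)

Since this transition ends at n = 3, it belongs to the Paschen series.

For reference, this 14 → 3 line has photon energy
ΔE = 13.6057 eV × (1/3² - 1/14²) = 1.4423276077 eV,
corresponding to wavelength λ = hc/ΔE = 1239.84 eV·nm / 1.4423276077 eV = 859.610530 nm in the infrared region.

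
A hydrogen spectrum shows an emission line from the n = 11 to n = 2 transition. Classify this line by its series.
Balmer series

The spectral series in hydrogen are named based on the final (lower) energy level:
- Lyman series: n_final = 1 (ultraviolet)
- Balmer series: n_final = 2 (visible/near-UV)
- Paschen series: n_final = 3 (infrared)
- Brackett series: n_final = 4 (infrared)
- Pfund series: n_final = 5 (far infrared)

Since this transition ends at n = 2, it belongs to the Balmer series.

For reference, this 11 → 2 line has photon energy
ΔE = 13.6057 eV × (1/2² - 1/11²) = 3.2889811983 eV,
corresponding to wavelength λ = hc/ΔE = 1239.84 eV·nm / 3.2889811983 eV = 376.967798 nm in the visible/near-UV region.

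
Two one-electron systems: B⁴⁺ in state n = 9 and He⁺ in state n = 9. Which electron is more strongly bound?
B⁴⁺ at n = 9 (E = -4.1993 eV)

Using E_n = -13.6057 Z² / n² eV:

B⁴⁺ (Z = 5) at n = 9:
E = -13.6057 × 5² / 9² = -13.6057 × 25 / 81 = -4.1992901 eV

He⁺ (Z = 2) at n = 9:
E = -13.6057 × 2² / 9² = -13.6057 × 4 / 81 = -0.6718864 eV

Since -4.1992901 eV < -0.6718864 eV,
B⁴⁺ at n = 9 is more tightly bound (requires more energy to ionize).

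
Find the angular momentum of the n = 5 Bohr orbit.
5.27e-34 J·s (or 5ℏ)

In the Bohr model, angular momentum is quantized:
L = nℏ

where ℏ = h/(2π) = 1.0546e-34 J·s

For n = 5:
L = 5 × 1.0546e-34 J·s
L = 5.27e-34 J·s

This can also be written as L = 5ℏ.
The angular momentum is an integer multiple of the reduced Planck constant.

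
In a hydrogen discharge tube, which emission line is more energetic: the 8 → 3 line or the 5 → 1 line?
5 → 1

Calculate the energy for each transition:

Transition 8 → 3:
ΔE₁ = |E_3 - E_8| = |-13.6057/3² - (-13.6057/8²)|
ΔE₁ = |-1.5117444444 - (-0.2125890625)| = 1.2991554 eV

Transition 5 → 1:
ΔE₂ = |E_1 - E_5| = |-13.6057/1² - (-13.6057/5²)|
ΔE₂ = |-13.6057000000 - (-0.5442280000)| = 13.0614720 eV

Since 13.0614720 eV > 1.2991554 eV, the transition 5 → 1 emits the more energetic photon.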